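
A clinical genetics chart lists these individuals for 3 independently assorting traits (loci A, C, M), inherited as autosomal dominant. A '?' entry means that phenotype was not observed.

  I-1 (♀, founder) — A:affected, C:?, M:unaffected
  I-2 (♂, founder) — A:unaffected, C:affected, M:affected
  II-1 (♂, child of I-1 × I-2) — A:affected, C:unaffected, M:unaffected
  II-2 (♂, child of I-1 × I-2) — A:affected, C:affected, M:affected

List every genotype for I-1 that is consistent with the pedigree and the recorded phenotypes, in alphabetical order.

A/I-1 aff ·: Aa|AA
A/I-2 un ·: aa
A/II-1 aff I-1×I-2: Aa
A/II-2 aff I-1×I-2: Aa
⇒ A over [I-1,I-2,II-1,II-2]: 2 consistent
C/I-1 ? ·: cc|Cc
C/I-2 aff ·: Cc
C/II-1 un I-1×I-2: cc
C/II-2 aff I-1×I-2: Cc|CC
⇒ C over [I-1,I-2,II-1,II-2]: 3 consistent
M/I-1 un ·: mm
M/I-2 aff ·: Mm
M/II-1 un I-1×I-2: mm
M/II-2 aff I-1×I-2: Mm
⇒ M over [I-1,I-2,II-1,II-2]: 1 consistent

I-1 ∈ {AA Cc mm, AA cc mm, Aa Cc mm, Aa cc mm}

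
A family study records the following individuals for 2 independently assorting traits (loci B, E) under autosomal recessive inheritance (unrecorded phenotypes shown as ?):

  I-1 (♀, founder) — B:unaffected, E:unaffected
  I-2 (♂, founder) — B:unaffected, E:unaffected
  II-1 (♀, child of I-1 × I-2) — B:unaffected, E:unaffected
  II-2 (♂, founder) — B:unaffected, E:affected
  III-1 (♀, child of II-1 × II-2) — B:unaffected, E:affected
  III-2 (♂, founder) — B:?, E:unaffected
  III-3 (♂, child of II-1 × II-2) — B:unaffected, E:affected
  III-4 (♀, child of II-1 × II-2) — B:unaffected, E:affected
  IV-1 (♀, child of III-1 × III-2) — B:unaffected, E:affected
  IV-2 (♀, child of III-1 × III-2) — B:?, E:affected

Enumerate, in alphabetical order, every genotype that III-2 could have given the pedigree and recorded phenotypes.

III-2 ∈ {BB Ee, Bb Ee, bb Ee}

B/I-1 un ·: BB|Bb
B/I-2 un ·: BB|Bb
B/II-1 un I-1×I-2: BB|Bb
B/II-2 un ·: BB|Bb
B/III-1 un II-1×II-2: BB|Bb
B/III-2 ? ·: BB|Bb|bb
B/III-3 un II-1×II-2: BB|Bb
B/III-4 un II-1×II-2: BB|Bb
B/IV-1 un III-1×III-2: BB|Bb
B/IV-2 ? III-1×III-2: BB|Bb|bb
⇒ B over [I-1,I-2,II-1,II-2,III-1,III-2,III-3,III-4,IV-1,IV-2]: 744 consistent
E/I-1 un ·: EE|Ee
E/I-2 un ·: EE|Ee
E/II-1 un I-1×I-2: Ee
E/II-2 aff ·: ee
E/III-1 aff II-1×II-2: ee
E/III-2 un ·: Ee
E/III-3 aff II-1×II-2: ee
E/III-4 aff II-1×II-2: ee
E/IV-1 aff III-1×III-2: ee
E/IV-2 aff III-1×III-2: ee
⇒ E over [I-1,I-2,II-1,II-2,III-1,III-2,III-3,III-4,IV-1,IV-2]: 3 consistent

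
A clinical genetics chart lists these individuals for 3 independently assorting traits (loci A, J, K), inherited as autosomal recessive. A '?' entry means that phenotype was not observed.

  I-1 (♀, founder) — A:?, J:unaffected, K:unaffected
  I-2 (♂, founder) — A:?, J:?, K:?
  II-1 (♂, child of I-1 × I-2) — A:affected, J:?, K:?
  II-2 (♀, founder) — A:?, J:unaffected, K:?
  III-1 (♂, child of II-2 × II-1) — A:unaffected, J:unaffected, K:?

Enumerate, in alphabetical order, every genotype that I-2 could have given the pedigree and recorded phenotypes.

I-2 ∈ {Aa JJ KK, Aa JJ Kk, Aa JJ kk, Aa Jj KK, Aa Jj Kk, Aa Jj kk, Aa jj KK, Aa jj Kk, Aa jj kk, aa JJ KK, aa JJ Kk, aa JJ kk, aa Jj KK, aa Jj Kk, aa Jj kk, aa jj KK, aa jj Kk, aa jj kk}

A/I-1 ? ·: Aa|aa
A/I-2 ? ·: Aa|aa
A/II-1 aff I-1×I-2: aa
A/II-2 ? ·: AA|Aa
A/III-1 un II-2×II-1: Aa
⇒ A over [I-1,I-2,II-1,II-2,III-1]: 8 consistent
J/I-1 un ·: JJ|Jj
J/I-2 ? ·: JJ|Jj|jj
J/II-1 ? I-1×I-2: JJ|Jj|jj
J/II-2 un ·: JJ|Jj
J/III-1 un II-2×II-1: JJ|Jj
⇒ J over [I-1,I-2,II-1,II-2,III-1]: 36 consistent
K/I-1 un ·: KK|Kk
K/I-2 ? ·: KK|Kk|kk
K/II-1 ? I-1×I-2: KK|Kk|kk
K/II-2 ? ·: KK|Kk|kk
K/III-1 ? II-2×II-1: KK|Kk|kk
⇒ K over [I-1,I-2,II-1,II-2,III-1]: 59 consistent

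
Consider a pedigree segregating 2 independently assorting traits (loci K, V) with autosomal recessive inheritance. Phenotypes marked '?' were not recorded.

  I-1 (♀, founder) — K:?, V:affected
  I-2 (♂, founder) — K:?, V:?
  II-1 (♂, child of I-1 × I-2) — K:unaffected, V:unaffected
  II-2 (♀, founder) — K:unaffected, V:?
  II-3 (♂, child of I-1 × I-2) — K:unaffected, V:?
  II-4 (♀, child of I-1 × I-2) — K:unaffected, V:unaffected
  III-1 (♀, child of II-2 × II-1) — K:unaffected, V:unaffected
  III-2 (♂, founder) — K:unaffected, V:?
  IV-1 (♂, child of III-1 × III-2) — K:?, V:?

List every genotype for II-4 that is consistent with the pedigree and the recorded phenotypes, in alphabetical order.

K/I-1 ? ·: KK|Kk|kk
K/I-2 ? ·: KK|Kk|kk
K/II-1 un I-1×I-2: KK|Kk
K/II-2 un ·: KK|Kk
K/II-3 un I-1×I-2: KK|Kk
K/II-4 un I-1×I-2: KK|Kk
K/III-1 un II-2×II-1: KK|Kk
K/III-2 un ·: KK|Kk
K/IV-1 ? III-1×III-2: KK|Kk|kk
⇒ K over [I-1,I-2,II-1,II-2,II-3,II-4,III-1,III-2,IV-1]: 399 consistent
V/I-1 aff ·: vv
V/I-2 ? ·: VV|Vv
V/II-1 un I-1×I-2: Vv
V/II-2 ? ·: VV|Vv|vv
V/II-3 ? I-1×I-2: Vv|vv
V/II-4 un I-1×I-2: Vv
V/III-1 un II-2×II-1: VV|Vv
V/III-2 ? ·: VV|Vv|vv
V/IV-1 ? III-1×III-2: VV|Vv|vv
⇒ V over [I-1,I-2,II-1,II-2,II-3,II-4,III-1,III-2,IV-1]: 87 consistent

II-4 ∈ {KK Vv, Kk Vv}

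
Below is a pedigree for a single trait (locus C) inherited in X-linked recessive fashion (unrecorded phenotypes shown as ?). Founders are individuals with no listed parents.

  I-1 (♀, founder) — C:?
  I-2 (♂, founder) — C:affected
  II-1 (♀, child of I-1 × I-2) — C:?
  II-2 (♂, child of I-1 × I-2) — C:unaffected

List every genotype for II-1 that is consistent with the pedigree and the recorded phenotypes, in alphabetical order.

C/I-1 ? ·: X^CX^C|X^CX^c
C/I-2 aff ·: X^cY
C/II-1 ? I-1×I-2: X^CX^c|X^cX^c
C/II-2 un I-1×I-2: X^CY
⇒ C over [I-1,I-2,II-1,II-2]: 3 consistent

II-1 ∈ {X^CX^c, X^cX^c}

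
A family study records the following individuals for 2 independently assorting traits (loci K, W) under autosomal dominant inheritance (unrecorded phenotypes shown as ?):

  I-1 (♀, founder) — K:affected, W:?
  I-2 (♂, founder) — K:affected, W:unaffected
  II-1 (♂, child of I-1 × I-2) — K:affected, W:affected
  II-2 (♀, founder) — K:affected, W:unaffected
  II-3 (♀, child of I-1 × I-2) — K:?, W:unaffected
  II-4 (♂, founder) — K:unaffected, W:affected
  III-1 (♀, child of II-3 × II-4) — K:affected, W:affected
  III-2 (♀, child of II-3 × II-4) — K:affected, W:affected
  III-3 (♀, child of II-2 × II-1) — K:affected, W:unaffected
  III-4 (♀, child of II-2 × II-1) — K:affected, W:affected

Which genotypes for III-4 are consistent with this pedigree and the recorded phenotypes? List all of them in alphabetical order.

III-4 ∈ {KK Ww, Kk Ww}

K/I-1 aff ·: Kk|KK
K/I-2 aff ·: Kk|KK
K/II-1 aff I-1×I-2: Kk|KK
K/II-2 aff ·: Kk|KK
K/II-3 ? I-1×I-2: Kk|KK
K/II-4 un ·: kk
K/III-1 aff II-3×II-4: Kk
K/III-2 aff II-3×II-4: Kk
K/III-3 aff II-2×II-1: Kk|KK
K/III-4 aff II-2×II-1: Kk|KK
⇒ K over [I-1,I-2,II-1,II-2,II-3,II-4,III-1,III-2,III-3,III-4]: 83 consistent
W/I-1 ? ·: Ww
W/I-2 un ·: ww
W/II-1 aff I-1×I-2: Ww
W/II-2 un ·: ww
W/II-3 un I-1×I-2: ww
W/II-4 aff ·: Ww|WW
W/III-1 aff II-3×II-4: Ww
W/III-2 aff II-3×II-4: Ww
W/III-3 un II-2×II-1: ww
W/III-4 aff II-2×II-1: Ww
⇒ W over [I-1,I-2,II-1,II-2,II-3,II-4,III-1,III-2,III-3,III-4]: 2 consistent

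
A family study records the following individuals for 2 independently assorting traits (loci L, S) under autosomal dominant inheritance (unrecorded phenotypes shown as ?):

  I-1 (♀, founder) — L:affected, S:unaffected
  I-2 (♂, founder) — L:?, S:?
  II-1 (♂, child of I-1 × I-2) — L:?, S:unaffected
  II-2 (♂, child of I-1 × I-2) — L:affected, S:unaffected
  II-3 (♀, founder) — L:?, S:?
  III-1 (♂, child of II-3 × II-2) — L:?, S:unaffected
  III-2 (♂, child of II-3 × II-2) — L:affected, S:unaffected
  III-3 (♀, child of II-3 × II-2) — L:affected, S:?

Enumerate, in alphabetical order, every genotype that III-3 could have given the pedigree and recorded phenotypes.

L/I-1 aff ·: Ll|LL
L/I-2 ? ·: ll|Ll|LL
L/II-1 ? I-1×I-2: ll|Ll|LL
L/II-2 aff I-1×I-2: Ll|LL
L/II-3 ? ·: ll|Ll|LL
L/III-1 ? II-3×II-2: ll|Ll|LL
L/III-2 aff II-3×II-2: Ll|LL
L/III-3 aff II-3×II-2: Ll|LL
⇒ L over [I-1,I-2,II-1,II-2,II-3,III-1,III-2,III-3]: 300 consistent
S/I-1 un ·: ss
S/I-2 ? ·: ss|Ss
S/II-1 un I-1×I-2: ss
S/II-2 un I-1×I-2: ss
S/II-3 ? ·: ss|Ss
S/III-1 un II-3×II-2: ss
S/III-2 un II-3×II-2: ss
S/III-3 ? II-3×II-2: ss|Ss
⇒ S over [I-1,I-2,II-1,II-2,II-3,III-1,III-2,III-3]: 6 consistent

III-3 ∈ {LL Ss, LL ss, Ll Ss, Ll ss}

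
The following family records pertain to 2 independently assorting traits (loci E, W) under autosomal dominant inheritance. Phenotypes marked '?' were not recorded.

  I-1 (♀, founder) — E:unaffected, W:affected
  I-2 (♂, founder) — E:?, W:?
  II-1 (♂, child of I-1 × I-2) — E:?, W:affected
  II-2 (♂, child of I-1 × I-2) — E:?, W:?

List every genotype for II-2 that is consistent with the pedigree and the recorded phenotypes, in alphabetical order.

E/I-1 un ·: ee
E/I-2 ? ·: ee|Ee|EE
E/II-1 ? I-1×I-2: ee|Ee
E/II-2 ? I-1×I-2: ee|Ee
⇒ E over [I-1,I-2,II-1,II-2]: 6 consistent
W/I-1 aff ·: Ww|WW
W/I-2 ? ·: ww|Ww|WW
W/II-1 aff I-1×I-2: Ww|WW
W/II-2 ? I-1×I-2: ww|Ww|WW
⇒ W over [I-1,I-2,II-1,II-2]: 18 consistent

II-2 ∈ {Ee WW, Ee Ww, Ee ww, ee WW, ee Ww, ee ww}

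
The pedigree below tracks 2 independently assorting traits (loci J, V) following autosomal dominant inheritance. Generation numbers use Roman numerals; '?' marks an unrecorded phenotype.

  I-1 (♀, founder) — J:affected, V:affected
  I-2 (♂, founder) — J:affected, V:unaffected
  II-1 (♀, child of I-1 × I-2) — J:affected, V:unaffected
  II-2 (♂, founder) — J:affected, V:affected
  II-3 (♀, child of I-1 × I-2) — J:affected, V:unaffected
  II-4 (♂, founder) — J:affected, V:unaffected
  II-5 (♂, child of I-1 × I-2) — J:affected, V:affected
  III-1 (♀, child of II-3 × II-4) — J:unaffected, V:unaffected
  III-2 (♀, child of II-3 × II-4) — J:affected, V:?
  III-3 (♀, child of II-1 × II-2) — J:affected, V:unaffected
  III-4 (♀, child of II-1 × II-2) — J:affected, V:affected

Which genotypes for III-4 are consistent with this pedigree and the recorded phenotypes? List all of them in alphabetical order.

III-4 ∈ {JJ Vv, Jj Vv}

J/I-1 aff ·: Jj|JJ
J/I-2 aff ·: Jj|JJ
J/II-1 aff I-1×I-2: Jj|JJ
J/II-2 aff ·: Jj|JJ
J/II-3 aff I-1×I-2: Jj
J/II-4 aff ·: Jj
J/II-5 aff I-1×I-2: Jj|JJ
J/III-1 un II-3×II-4: jj
J/III-2 aff II-3×II-4: Jj|JJ
J/III-3 aff II-1×II-2: Jj|JJ
J/III-4 aff II-1×II-2: Jj|JJ
⇒ J over [I-1,I-2,II-1,II-2,II-3,II-4,II-5,III-1,III-2,III-3,III-4]: 156 consistent
V/I-1 aff ·: Vv
V/I-2 un ·: vv
V/II-1 un I-1×I-2: vv
V/II-2 aff ·: Vv
V/II-3 un I-1×I-2: vv
V/II-4 un ·: vv
V/II-5 aff I-1×I-2: Vv
V/III-1 un II-3×II-4: vv
V/III-2 ? II-3×II-4: vv
V/III-3 un II-1×II-2: vv
V/III-4 aff II-1×II-2: Vv
⇒ V over [I-1,I-2,II-1,II-2,II-3,II-4,II-5,III-1,III-2,III-3,III-4]: 1 consistent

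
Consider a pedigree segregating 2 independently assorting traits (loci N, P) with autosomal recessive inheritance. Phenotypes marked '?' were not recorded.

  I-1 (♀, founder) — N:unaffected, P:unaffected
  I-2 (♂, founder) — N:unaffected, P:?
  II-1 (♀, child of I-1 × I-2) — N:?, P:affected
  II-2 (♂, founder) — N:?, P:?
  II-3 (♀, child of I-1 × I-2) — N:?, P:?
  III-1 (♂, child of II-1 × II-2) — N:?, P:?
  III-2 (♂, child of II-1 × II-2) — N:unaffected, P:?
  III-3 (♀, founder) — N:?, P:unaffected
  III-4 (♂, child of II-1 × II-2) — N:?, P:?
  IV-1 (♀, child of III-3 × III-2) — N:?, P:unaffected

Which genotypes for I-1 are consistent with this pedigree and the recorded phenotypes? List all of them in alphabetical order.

I-1 ∈ {NN Pp, Nn Pp}

N/I-1 un ·: NN|Nn
N/I-2 un ·: NN|Nn
N/II-1 ? I-1×I-2: NN|Nn|nn
N/II-2 ? ·: NN|Nn|nn
N/II-3 ? I-1×I-2: NN|Nn|nn
N/III-1 ? II-1×II-2: NN|Nn|nn
N/III-2 un II-1×II-2: NN|Nn
N/III-3 ? ·: NN|Nn|nn
N/III-4 ? II-1×II-2: NN|Nn|nn
N/IV-1 ? III-3×III-2: NN|Nn|nn
⇒ N over [I-1,I-2,II-1,II-2,II-3,III-1,III-2,III-3,III-4,IV-1]: 1742 consistent
P/I-1 un ·: Pp
P/I-2 ? ·: Pp|pp
P/II-1 aff I-1×I-2: pp
P/II-2 ? ·: PP|Pp|pp
P/II-3 ? I-1×I-2: PP|Pp|pp
P/III-1 ? II-1×II-2: Pp|pp
P/III-2 ? II-1×II-2: Pp|pp
P/III-3 un ·: PP|Pp
P/III-4 ? II-1×II-2: Pp|pp
P/IV-1 un III-3×III-2: PP|Pp
⇒ P over [I-1,I-2,II-1,II-2,II-3,III-1,III-2,III-3,III-4,IV-1]: 150 consistent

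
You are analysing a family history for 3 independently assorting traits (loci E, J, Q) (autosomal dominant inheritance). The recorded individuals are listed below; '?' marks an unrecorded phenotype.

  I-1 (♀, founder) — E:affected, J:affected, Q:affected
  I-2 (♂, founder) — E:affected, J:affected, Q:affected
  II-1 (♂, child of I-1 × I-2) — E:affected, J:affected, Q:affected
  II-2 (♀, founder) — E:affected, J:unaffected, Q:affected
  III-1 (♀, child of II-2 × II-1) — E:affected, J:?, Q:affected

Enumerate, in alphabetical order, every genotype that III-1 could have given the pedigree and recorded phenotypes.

III-1 ∈ {EE Jj QQ, EE Jj Qq, EE jj QQ, EE jj Qq, Ee Jj QQ, Ee Jj Qq, Ee jj QQ, Ee jj Qq}

E/I-1 aff ·: Ee|EE
E/I-2 aff ·: Ee|EE
E/II-1 aff I-1×I-2: Ee|EE
E/II-2 aff ·: Ee|EE
E/III-1 aff II-2×II-1: Ee|EE
⇒ E over [I-1,I-2,II-1,II-2,III-1]: 24 consistent
J/I-1 aff ·: Jj|JJ
J/I-2 aff ·: Jj|JJ
J/II-1 aff I-1×I-2: Jj|JJ
J/II-2 un ·: jj
J/III-1 ? II-2×II-1: jj|Jj
⇒ J over [I-1,I-2,II-1,II-2,III-1]: 10 consistent
Q/I-1 aff ·: Qq|QQ
Q/I-2 aff ·: Qq|QQ
Q/II-1 aff I-1×I-2: Qq|QQ
Q/II-2 aff ·: Qq|QQ
Q/III-1 aff II-2×II-1: Qq|QQ
⇒ Q over [I-1,I-2,II-1,II-2,III-1]: 24 consistent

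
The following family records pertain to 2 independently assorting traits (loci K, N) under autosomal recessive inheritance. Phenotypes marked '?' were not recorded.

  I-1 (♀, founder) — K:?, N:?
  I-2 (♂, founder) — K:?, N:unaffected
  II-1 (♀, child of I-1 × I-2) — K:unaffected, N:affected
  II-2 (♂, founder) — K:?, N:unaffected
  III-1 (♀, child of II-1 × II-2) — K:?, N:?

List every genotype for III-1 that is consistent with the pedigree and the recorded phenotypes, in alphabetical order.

K/I-1 ? ·: KK|Kk|kk
K/I-2 ? ·: KK|Kk|kk
K/II-1 un I-1×I-2: KK|Kk
K/II-2 ? ·: KK|Kk|kk
K/III-1 ? II-1×II-2: KK|Kk|kk
⇒ K over [I-1,I-2,II-1,II-2,III-1]: 65 consistent
N/I-1 ? ·: Nn|nn
N/I-2 un ·: Nn
N/II-1 aff I-1×I-2: nn
N/II-2 un ·: NN|Nn
N/III-1 ? II-1×II-2: Nn|nn
⇒ N over [I-1,I-2,II-1,II-2,III-1]: 6 consistent

III-1 ∈ {KK Nn, KK nn, Kk Nn, Kk nn, kk Nn, kk nn}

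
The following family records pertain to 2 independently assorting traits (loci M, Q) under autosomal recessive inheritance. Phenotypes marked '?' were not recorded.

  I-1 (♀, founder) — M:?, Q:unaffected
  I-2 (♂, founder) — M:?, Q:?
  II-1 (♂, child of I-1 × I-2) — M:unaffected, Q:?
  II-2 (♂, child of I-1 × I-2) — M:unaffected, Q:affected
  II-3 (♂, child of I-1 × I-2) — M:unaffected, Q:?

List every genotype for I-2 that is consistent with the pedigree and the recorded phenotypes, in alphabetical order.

I-2 ∈ {MM Qq, MM qq, Mm Qq, Mm qq, mm Qq, mm qq}

M/I-1 ? ·: MM|Mm|mm
M/I-2 ? ·: MM|Mm|mm
M/II-1 un I-1×I-2: MM|Mm
M/II-2 un I-1×I-2: MM|Mm
M/II-3 un I-1×I-2: MM|Mm
⇒ M over [I-1,I-2,II-1,II-2,II-3]: 29 consistent
Q/I-1 un ·: Qq
Q/I-2 ? ·: Qq|qq
Q/II-1 ? I-1×I-2: QQ|Qq|qq
Q/II-2 aff I-1×I-2: qq
Q/II-3 ? I-1×I-2: QQ|Qq|qq
⇒ Q over [I-1,I-2,II-1,II-2,II-3]: 13 consistent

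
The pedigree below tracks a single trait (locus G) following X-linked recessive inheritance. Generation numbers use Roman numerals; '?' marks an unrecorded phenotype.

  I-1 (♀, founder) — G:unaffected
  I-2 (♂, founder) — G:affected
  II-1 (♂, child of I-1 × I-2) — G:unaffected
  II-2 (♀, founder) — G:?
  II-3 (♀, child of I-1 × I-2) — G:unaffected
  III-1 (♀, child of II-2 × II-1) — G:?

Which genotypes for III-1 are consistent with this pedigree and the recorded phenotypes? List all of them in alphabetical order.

III-1 ∈ {X^GX^G, X^GX^g}

G/I-1 un ·: X^GX^G|X^GX^g
G/I-2 aff ·: X^gY
G/II-1 un I-1×I-2: X^GY
G/II-2 ? ·: X^GX^G|X^GX^g|X^gX^g
G/II-3 un I-1×I-2: X^GX^g
G/III-1 ? II-2×II-1: X^GX^G|X^GX^g
⇒ G over [I-1,I-2,II-1,II-2,II-3,III-1]: 8 consistent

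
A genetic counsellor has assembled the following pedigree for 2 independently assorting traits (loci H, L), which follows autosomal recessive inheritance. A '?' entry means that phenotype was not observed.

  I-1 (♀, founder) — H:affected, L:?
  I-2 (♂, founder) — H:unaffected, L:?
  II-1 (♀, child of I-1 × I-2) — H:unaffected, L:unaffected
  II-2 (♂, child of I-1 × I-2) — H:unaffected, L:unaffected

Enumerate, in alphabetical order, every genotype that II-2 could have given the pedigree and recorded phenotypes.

II-2 ∈ {Hh LL, Hh Ll}

H/I-1 aff ·: hh
H/I-2 un ·: HH|Hh
H/II-1 un I-1×I-2: Hh
H/II-2 un I-1×I-2: Hh
⇒ H over [I-1,I-2,II-1,II-2]: 2 consistent
L/I-1 ? ·: LL|Ll|ll
L/I-2 ? ·: LL|Ll|ll
L/II-1 un I-1×I-2: LL|Ll
L/II-2 un I-1×I-2: LL|Ll
⇒ L over [I-1,I-2,II-1,II-2]: 17 consistent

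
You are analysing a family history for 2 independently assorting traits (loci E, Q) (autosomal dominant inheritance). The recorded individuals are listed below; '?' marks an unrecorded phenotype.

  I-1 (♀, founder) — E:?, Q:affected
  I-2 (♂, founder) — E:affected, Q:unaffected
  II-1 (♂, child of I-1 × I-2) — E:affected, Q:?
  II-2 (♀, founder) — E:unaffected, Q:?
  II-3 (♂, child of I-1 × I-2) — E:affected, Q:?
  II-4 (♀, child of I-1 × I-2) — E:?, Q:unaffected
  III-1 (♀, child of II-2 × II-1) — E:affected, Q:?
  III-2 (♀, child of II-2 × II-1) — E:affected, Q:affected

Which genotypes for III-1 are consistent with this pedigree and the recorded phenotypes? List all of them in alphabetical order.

III-1 ∈ {Ee QQ, Ee Qq, Ee qq}

E/I-1 ? ·: ee|Ee|EE
E/I-2 aff ·: Ee|EE
E/II-1 aff I-1×I-2: Ee|EE
E/II-2 un ·: ee
E/II-3 aff I-1×I-2: Ee|EE
E/II-4 ? I-1×I-2: ee|Ee|EE
E/III-1 aff II-2×II-1: Ee
E/III-2 aff II-2×II-1: Ee
⇒ E over [I-1,I-2,II-1,II-2,II-3,II-4,III-1,III-2]: 32 consistent
Q/I-1 aff ·: Qq
Q/I-2 un ·: qq
Q/II-1 ? I-1×I-2: qq|Qq
Q/II-2 ? ·: qq|Qq|QQ
Q/II-3 ? I-1×I-2: qq|Qq
Q/II-4 un I-1×I-2: qq
Q/III-1 ? II-2×II-1: qq|Qq|QQ
Q/III-2 aff II-2×II-1: Qq|QQ
⇒ Q over [I-1,I-2,II-1,II-2,II-3,II-4,III-1,III-2]: 30 consistent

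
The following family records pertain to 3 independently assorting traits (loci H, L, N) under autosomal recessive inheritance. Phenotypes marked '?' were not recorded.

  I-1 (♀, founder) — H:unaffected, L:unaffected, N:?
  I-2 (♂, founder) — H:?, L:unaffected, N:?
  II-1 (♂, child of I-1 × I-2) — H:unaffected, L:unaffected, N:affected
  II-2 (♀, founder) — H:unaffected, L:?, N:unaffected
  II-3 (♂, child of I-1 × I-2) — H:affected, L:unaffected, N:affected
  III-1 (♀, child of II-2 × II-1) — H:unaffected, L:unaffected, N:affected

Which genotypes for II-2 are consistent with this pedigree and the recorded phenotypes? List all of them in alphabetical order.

H/I-1 un ·: Hh
H/I-2 ? ·: Hh|hh
H/II-1 un I-1×I-2: HH|Hh
H/II-2 un ·: HH|Hh
H/II-3 aff I-1×I-2: hh
H/III-1 un II-2×II-1: HH|Hh
⇒ H over [I-1,I-2,II-1,II-2,II-3,III-1]: 11 consistent
L/I-1 un ·: LL|Ll
L/I-2 un ·: LL|Ll
L/II-1 un I-1×I-2: LL|Ll
L/II-2 ? ·: LL|Ll|ll
L/II-3 un I-1×I-2: LL|Ll
L/III-1 un II-2×II-1: LL|Ll
⇒ L over [I-1,I-2,II-1,II-2,II-3,III-1]: 58 consistent
N/I-1 ? ·: Nn|nn
N/I-2 ? ·: Nn|nn
N/II-1 aff I-1×I-2: nn
N/II-2 un ·: Nn
N/II-3 aff I-1×I-2: nn
N/III-1 aff II-2×II-1: nn
⇒ N over [I-1,I-2,II-1,II-2,II-3,III-1]: 4 consistent

II-2 ∈ {HH LL Nn, HH Ll Nn, HH ll Nn, Hh LL Nn, Hh Ll Nn, Hh ll Nn}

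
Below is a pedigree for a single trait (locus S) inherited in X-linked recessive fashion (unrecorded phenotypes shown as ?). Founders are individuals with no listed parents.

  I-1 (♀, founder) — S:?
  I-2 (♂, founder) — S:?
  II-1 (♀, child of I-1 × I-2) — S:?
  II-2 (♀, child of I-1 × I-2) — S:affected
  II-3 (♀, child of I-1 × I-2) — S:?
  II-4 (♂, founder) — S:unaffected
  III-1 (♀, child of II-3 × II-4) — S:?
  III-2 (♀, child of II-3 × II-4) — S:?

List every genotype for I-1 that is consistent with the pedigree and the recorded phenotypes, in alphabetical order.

S/I-1 ? ·: X^SX^s|X^sX^s
S/I-2 ? ·: X^sY
S/II-1 ? I-1×I-2: X^SX^s|X^sX^s
S/II-2 aff I-1×I-2: X^sX^s
S/II-3 ? I-1×I-2: X^SX^s|X^sX^s
S/II-4 un ·: X^SY
S/III-1 ? II-3×II-4: X^SX^S|X^SX^s
S/III-2 ? II-3×II-4: X^SX^S|X^SX^s
⇒ S over [I-1,I-2,II-1,II-2,II-3,II-4,III-1,III-2]: 11 consistent

I-1 ∈ {X^SX^s, X^sX^s}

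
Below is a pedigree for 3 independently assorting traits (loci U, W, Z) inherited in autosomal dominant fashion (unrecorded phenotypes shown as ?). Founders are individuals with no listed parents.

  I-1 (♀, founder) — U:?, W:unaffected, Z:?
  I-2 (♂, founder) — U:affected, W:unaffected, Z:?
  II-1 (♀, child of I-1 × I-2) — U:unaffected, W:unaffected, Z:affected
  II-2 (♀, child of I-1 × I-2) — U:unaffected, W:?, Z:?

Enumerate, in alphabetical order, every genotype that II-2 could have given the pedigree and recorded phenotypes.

U/I-1 ? ·: uu|Uu
U/I-2 aff ·: Uu
U/II-1 un I-1×I-2: uu
U/II-2 un I-1×I-2: uu
⇒ U over [I-1,I-2,II-1,II-2]: 2 consistent
W/I-1 un ·: ww
W/I-2 un ·: ww
W/II-1 un I-1×I-2: ww
W/II-2 ? I-1×I-2: ww
⇒ W over [I-1,I-2,II-1,II-2]: 1 consistent
Z/I-1 ? ·: zz|Zz|ZZ
Z/I-2 ? ·: zz|Zz|ZZ
Z/II-1 aff I-1×I-2: Zz|ZZ
Z/II-2 ? I-1×I-2: zz|Zz|ZZ
⇒ Z over [I-1,I-2,II-1,II-2]: 21 consistent

II-2 ∈ {uu ww ZZ, uu ww Zz, uu ww zz}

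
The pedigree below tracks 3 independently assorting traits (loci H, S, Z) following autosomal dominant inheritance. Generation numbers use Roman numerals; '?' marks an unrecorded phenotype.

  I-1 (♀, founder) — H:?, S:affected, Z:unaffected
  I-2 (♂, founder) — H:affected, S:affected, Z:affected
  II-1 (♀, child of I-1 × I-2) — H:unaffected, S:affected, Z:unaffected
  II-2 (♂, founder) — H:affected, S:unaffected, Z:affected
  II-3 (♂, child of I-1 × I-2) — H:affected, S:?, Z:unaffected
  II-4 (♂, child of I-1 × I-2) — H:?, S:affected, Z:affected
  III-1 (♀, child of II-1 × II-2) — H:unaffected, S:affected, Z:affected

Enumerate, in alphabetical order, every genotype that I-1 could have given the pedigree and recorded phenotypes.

H/I-1 ? ·: hh|Hh
H/I-2 aff ·: Hh
H/II-1 un I-1×I-2: hh
H/II-2 aff ·: Hh
H/II-3 aff I-1×I-2: Hh|HH
H/II-4 ? I-1×I-2: hh|Hh|HH
H/III-1 un II-1×II-2: hh
⇒ H over [I-1,I-2,II-1,II-2,II-3,II-4,III-1]: 8 consistent
S/I-1 aff ·: Ss|SS
S/I-2 aff ·: Ss|SS
S/II-1 aff I-1×I-2: Ss|SS
S/II-2 un ·: ss
S/II-3 ? I-1×I-2: ss|Ss|SS
S/II-4 aff I-1×I-2: Ss|SS
S/III-1 aff II-1×II-2: Ss
⇒ S over [I-1,I-2,II-1,II-2,II-3,II-4,III-1]: 29 consistent
Z/I-1 un ·: zz
Z/I-2 aff ·: Zz
Z/II-1 un I-1×I-2: zz
Z/II-2 aff ·: Zz|ZZ
Z/II-3 un I-1×I-2: zz
Z/II-4 aff I-1×I-2: Zz
Z/III-1 aff II-1×II-2: Zz
⇒ Z over [I-1,I-2,II-1,II-2,II-3,II-4,III-1]: 2 consistent

I-1 ∈ {Hh SS zz, Hh Ss zz, hh SS zz, hh Ss zz}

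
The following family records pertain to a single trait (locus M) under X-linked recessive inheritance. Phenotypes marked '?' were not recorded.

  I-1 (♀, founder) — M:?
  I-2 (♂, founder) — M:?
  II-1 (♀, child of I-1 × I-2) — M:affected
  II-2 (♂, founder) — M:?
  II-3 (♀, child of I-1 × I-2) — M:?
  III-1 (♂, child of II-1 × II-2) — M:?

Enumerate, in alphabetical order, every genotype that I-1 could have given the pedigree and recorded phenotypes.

M/I-1 ? ·: X^MX^m|X^mX^m
M/I-2 ? ·: X^mY
M/II-1 aff I-1×I-2: X^mX^m
M/II-2 ? ·: X^MY|X^mY
M/II-3 ? I-1×I-2: X^MX^m|X^mX^m
M/III-1 ? II-1×II-2: X^mY
⇒ M over [I-1,I-2,II-1,II-2,II-3,III-1]: 6 consistent

I-1 ∈ {X^MX^m, X^mX^m}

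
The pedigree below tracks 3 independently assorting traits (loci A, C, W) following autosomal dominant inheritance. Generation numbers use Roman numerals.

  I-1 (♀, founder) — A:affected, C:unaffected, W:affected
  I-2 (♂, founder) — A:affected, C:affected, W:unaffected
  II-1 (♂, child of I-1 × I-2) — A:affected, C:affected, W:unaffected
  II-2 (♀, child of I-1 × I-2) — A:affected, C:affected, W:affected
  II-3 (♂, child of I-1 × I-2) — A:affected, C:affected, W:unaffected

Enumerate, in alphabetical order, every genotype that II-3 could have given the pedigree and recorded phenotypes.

A/I-1 aff ·: Aa|AA
A/I-2 aff ·: Aa|AA
A/II-1 aff I-1×I-2: Aa|AA
A/II-2 aff I-1×I-2: Aa|AA
A/II-3 aff I-1×I-2: Aa|AA
⇒ A over [I-1,I-2,II-1,II-2,II-3]: 25 consistent
C/I-1 un ·: cc
C/I-2 aff ·: Cc|CC
C/II-1 aff I-1×I-2: Cc
C/II-2 aff I-1×I-2: Cc
C/II-3 aff I-1×I-2: Cc
⇒ C over [I-1,I-2,II-1,II-2,II-3]: 2 consistent
W/I-1 aff ·: Ww
W/I-2 un ·: ww
W/II-1 un I-1×I-2: ww
W/II-2 aff I-1×I-2: Ww
W/II-3 un I-1×I-2: ww
⇒ W over [I-1,I-2,II-1,II-2,II-3]: 1 consistent

II-3 ∈ {AA Cc ww, Aa Cc ww}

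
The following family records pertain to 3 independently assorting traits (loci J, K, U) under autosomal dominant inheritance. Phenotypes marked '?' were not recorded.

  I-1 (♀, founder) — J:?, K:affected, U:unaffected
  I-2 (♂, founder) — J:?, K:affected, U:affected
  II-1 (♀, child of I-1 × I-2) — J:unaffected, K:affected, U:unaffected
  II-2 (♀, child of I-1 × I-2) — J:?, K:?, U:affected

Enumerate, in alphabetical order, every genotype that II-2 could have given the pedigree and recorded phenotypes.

J/I-1 ? ·: jj|Jj
J/I-2 ? ·: jj|Jj
J/II-1 un I-1×I-2: jj
J/II-2 ? I-1×I-2: jj|Jj|JJ
⇒ J over [I-1,I-2,II-1,II-2]: 8 consistent
K/I-1 aff ·: Kk|KK
K/I-2 aff ·: Kk|KK
K/II-1 aff I-1×I-2: Kk|KK
K/II-2 ? I-1×I-2: kk|Kk|KK
⇒ K over [I-1,I-2,II-1,II-2]: 15 consistent
U/I-1 un ·: uu
U/I-2 aff ·: Uu
U/II-1 un I-1×I-2: uu
U/II-2 aff I-1×I-2: Uu
⇒ U over [I-1,I-2,II-1,II-2]: 1 consistent

II-2 ∈ {JJ KK Uu, JJ Kk Uu, JJ kk Uu, Jj KK Uu, Jj Kk Uu, Jj kk Uu, jj KK Uu, jj Kk Uu, jj kk Uu}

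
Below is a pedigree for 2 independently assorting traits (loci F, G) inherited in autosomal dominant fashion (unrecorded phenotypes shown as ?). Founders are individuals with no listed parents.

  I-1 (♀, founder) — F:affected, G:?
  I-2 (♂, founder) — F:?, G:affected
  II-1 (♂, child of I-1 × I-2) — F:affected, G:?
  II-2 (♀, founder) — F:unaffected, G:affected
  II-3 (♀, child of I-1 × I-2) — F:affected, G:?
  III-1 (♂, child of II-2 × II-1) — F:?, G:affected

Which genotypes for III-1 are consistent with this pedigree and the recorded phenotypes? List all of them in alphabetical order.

F/I-1 aff ·: Ff|FF
F/I-2 ? ·: ff|Ff|FF
F/II-1 aff I-1×I-2: Ff|FF
F/II-2 un ·: ff
F/II-3 aff I-1×I-2: Ff|FF
F/III-1 ? II-2×II-1: ff|Ff
⇒ F over [I-1,I-2,II-1,II-2,II-3,III-1]: 23 consistent
G/I-1 ? ·: gg|Gg|GG
G/I-2 aff ·: Gg|GG
G/II-1 ? I-1×I-2: gg|Gg|GG
G/II-2 aff ·: Gg|GG
G/II-3 ? I-1×I-2: gg|Gg|GG
G/III-1 aff II-2×II-1: Gg|GG
⇒ G over [I-1,I-2,II-1,II-2,II-3,III-1]: 74 consistent

III-1 ∈ {Ff GG, Ff Gg, ff GG, ff Gg}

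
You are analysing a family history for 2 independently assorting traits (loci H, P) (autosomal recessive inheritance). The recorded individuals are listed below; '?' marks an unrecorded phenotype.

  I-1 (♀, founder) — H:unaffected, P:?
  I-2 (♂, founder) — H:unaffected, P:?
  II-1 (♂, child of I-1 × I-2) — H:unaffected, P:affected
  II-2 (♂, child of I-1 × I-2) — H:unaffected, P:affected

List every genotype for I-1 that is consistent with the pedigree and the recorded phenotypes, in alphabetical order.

I-1 ∈ {HH Pp, HH pp, Hh Pp, Hh pp}

H/I-1 un ·: HH|Hh
H/I-2 un ·: HH|Hh
H/II-1 un I-1×I-2: HH|Hh
H/II-2 un I-1×I-2: HH|Hh
⇒ H over [I-1,I-2,II-1,II-2]: 13 consistent
P/I-1 ? ·: Pp|pp
P/I-2 ? ·: Pp|pp
P/II-1 aff I-1×I-2: pp
P/II-2 aff I-1×I-2: pp
⇒ P over [I-1,I-2,II-1,II-2]: 4 consistent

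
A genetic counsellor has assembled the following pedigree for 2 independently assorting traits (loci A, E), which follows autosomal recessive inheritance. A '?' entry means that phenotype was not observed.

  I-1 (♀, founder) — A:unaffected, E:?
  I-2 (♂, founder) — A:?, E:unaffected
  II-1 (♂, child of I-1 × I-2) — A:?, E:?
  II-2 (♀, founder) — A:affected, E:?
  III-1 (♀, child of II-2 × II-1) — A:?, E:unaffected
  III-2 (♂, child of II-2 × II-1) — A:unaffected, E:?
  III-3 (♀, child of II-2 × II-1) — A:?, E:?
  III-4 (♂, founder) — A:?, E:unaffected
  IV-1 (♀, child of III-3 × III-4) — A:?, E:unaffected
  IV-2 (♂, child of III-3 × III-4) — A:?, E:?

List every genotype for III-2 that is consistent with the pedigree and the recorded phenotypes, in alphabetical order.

A/I-1 un ·: AA|Aa
A/I-2 ? ·: AA|Aa|aa
A/II-1 ? I-1×I-2: AA|Aa
A/II-2 aff ·: aa
A/III-1 ? II-2×II-1: Aa|aa
A/III-2 un II-2×II-1: Aa
A/III-3 ? II-2×II-1: Aa|aa
A/III-4 ? ·: AA|Aa|aa
A/IV-1 ? III-3×III-4: AA|Aa|aa
A/IV-2 ? III-3×III-4: AA|Aa|aa
⇒ A over [I-1,I-2,II-1,II-2,III-1,III-2,III-3,III-4,IV-1,IV-2]: 298 consistent
E/I-1 ? ·: EE|Ee|ee
E/I-2 un ·: EE|Ee
E/II-1 ? I-1×I-2: EE|Ee|ee
E/II-2 ? ·: EE|Ee|ee
E/III-1 un II-2×II-1: EE|Ee
E/III-2 ? II-2×II-1: EE|Ee|ee
E/III-3 ? II-2×II-1: EE|Ee|ee
E/III-4 un ·: EE|Ee
E/IV-1 un III-3×III-4: EE|Ee
E/IV-2 ? III-3×III-4: EE|Ee|ee
⇒ E over [I-1,I-2,II-1,II-2,III-1,III-2,III-3,III-4,IV-1,IV-2]: 1342 consistent

III-2 ∈ {Aa EE, Aa Ee, Aa ee}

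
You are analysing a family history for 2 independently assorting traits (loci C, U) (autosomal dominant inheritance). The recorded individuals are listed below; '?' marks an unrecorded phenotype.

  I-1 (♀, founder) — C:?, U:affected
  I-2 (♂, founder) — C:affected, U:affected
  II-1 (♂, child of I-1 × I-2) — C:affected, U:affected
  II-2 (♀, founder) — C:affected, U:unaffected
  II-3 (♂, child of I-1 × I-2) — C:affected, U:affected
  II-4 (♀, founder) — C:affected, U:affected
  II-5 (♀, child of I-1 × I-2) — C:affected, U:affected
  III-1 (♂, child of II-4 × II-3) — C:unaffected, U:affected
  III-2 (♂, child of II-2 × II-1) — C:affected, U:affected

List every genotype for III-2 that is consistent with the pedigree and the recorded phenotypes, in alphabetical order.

III-2 ∈ {CC Uu, Cc Uu}

C/I-1 ? ·: cc|Cc|CC
C/I-2 aff ·: Cc|CC
C/II-1 aff I-1×I-2: Cc|CC
C/II-2 aff ·: Cc|CC
C/II-3 aff I-1×I-2: Cc
C/II-4 aff ·: Cc
C/II-5 aff I-1×I-2: Cc|CC
C/III-1 un II-4×II-3: cc
C/III-2 aff II-2×II-1: Cc|CC
⇒ C over [I-1,I-2,II-1,II-2,II-3,II-4,II-5,III-1,III-2]: 50 consistent
U/I-1 aff ·: Uu|UU
U/I-2 aff ·: Uu|UU
U/II-1 aff I-1×I-2: Uu|UU
U/II-2 un ·: uu
U/II-3 aff I-1×I-2: Uu|UU
U/II-4 aff ·: Uu|UU
U/II-5 aff I-1×I-2: Uu|UU
U/III-1 aff II-4×II-3: Uu|UU
U/III-2 aff II-2×II-1: Uu
⇒ U over [I-1,I-2,II-1,II-2,II-3,II-4,II-5,III-1,III-2]: 87 consistent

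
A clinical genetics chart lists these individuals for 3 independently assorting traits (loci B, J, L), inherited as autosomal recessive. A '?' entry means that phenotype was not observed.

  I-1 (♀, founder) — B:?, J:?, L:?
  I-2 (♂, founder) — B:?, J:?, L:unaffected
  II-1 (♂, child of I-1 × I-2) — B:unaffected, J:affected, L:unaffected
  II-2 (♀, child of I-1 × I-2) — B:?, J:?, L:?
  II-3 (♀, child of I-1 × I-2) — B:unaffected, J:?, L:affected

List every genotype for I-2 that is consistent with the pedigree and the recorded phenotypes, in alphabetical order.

I-2 ∈ {BB Jj Ll, BB jj Ll, Bb Jj Ll, Bb jj Ll, bb Jj Ll, bb jj Ll}

B/I-1 ? ·: BB|Bb|bb
B/I-2 ? ·: BB|Bb|bb
B/II-1 un I-1×I-2: BB|Bb
B/II-2 ? I-1×I-2: BB|Bb|bb
B/II-3 un I-1×I-2: BB|Bb
⇒ B over [I-1,I-2,II-1,II-2,II-3]: 35 consistent
J/I-1 ? ·: Jj|jj
J/I-2 ? ·: Jj|jj
J/II-1 aff I-1×I-2: jj
J/II-2 ? I-1×I-2: JJ|Jj|jj
J/II-3 ? I-1×I-2: JJ|Jj|jj
⇒ J over [I-1,I-2,II-1,II-2,II-3]: 18 consistent
L/I-1 ? ·: Ll|ll
L/I-2 un ·: Ll
L/II-1 un I-1×I-2: LL|Ll
L/II-2 ? I-1×I-2: LL|Ll|ll
L/II-3 aff I-1×I-2: ll
⇒ L over [I-1,I-2,II-1,II-2,II-3]: 8 consistent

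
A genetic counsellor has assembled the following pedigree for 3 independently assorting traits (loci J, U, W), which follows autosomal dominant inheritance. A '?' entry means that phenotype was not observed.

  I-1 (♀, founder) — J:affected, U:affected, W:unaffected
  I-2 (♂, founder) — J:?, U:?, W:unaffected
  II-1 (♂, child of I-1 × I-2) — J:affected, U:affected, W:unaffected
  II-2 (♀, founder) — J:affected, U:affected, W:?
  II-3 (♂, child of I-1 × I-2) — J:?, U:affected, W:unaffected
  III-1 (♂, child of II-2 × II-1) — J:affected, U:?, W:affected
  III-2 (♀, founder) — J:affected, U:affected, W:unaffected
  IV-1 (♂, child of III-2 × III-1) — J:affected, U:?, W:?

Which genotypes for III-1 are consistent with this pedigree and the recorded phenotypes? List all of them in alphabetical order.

J/I-1 aff ·: Jj|JJ
J/I-2 ? ·: jj|Jj|JJ
J/II-1 aff I-1×I-2: Jj|JJ
J/II-2 aff ·: Jj|JJ
J/II-3 ? I-1×I-2: jj|Jj|JJ
J/III-1 aff II-2×II-1: Jj|JJ
J/III-2 aff ·: Jj|JJ
J/IV-1 aff III-2×III-1: Jj|JJ
⇒ J over [I-1,I-2,II-1,II-2,II-3,III-1,III-2,IV-1]: 220 consistent
U/I-1 aff ·: Uu|UU
U/I-2 ? ·: uu|Uu|UU
U/II-1 aff I-1×I-2: Uu|UU
U/II-2 aff ·: Uu|UU
U/II-3 aff I-1×I-2: Uu|UU
U/III-1 ? II-2×II-1: uu|Uu|UU
U/III-2 aff ·: Uu|UU
U/IV-1 ? III-2×III-1: uu|Uu|UU
⇒ U over [I-1,I-2,II-1,II-2,II-3,III-1,III-2,IV-1]: 229 consistent
W/I-1 un ·: ww
W/I-2 un ·: ww
W/II-1 un I-1×I-2: ww
W/II-2 ? ·: Ww|WW
W/II-3 un I-1×I-2: ww
W/III-1 aff II-2×II-1: Ww
W/III-2 un ·: ww
W/IV-1 ? III-2×III-1: ww|Ww
⇒ W over [I-1,I-2,II-1,II-2,II-3,III-1,III-2,IV-1]: 4 consistent

III-1 ∈ {JJ UU Ww, JJ Uu Ww, JJ uu Ww, Jj UU Ww, Jj Uu Ww, Jj uu Ww}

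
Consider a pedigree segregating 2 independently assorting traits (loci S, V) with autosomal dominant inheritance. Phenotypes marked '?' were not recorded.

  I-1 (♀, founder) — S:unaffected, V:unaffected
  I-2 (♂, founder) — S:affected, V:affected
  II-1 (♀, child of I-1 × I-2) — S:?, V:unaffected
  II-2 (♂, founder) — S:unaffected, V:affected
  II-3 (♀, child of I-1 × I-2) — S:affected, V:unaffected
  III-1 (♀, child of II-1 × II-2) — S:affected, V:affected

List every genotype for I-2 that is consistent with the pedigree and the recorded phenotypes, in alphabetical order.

S/I-1 un ·: ss
S/I-2 aff ·: Ss|SS
S/II-1 ? I-1×I-2: Ss
S/II-2 un ·: ss
S/II-3 aff I-1×I-2: Ss
S/III-1 aff II-1×II-2: Ss
⇒ S over [I-1,I-2,II-1,II-2,II-3,III-1]: 2 consistent
V/I-1 un ·: vv
V/I-2 aff ·: Vv
V/II-1 un I-1×I-2: vv
V/II-2 aff ·: Vv|VV
V/II-3 un I-1×I-2: vv
V/III-1 aff II-1×II-2: Vv
⇒ V over [I-1,I-2,II-1,II-2,II-3,III-1]: 2 consistent

I-2 ∈ {SS Vv, Ss Vv}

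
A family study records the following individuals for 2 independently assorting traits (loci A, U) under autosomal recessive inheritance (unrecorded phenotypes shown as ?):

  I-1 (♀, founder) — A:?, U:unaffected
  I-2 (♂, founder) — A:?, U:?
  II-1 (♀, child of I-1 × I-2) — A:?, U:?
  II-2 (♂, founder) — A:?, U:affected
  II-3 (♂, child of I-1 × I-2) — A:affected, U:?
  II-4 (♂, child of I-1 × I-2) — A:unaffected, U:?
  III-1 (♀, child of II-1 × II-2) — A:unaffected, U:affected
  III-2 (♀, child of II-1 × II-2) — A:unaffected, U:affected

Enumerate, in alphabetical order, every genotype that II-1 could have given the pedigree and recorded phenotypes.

II-1 ∈ {AA Uu, AA uu, Aa Uu, Aa uu, aa Uu, aa uu}

A/I-1 ? ·: Aa|aa
A/I-2 ? ·: Aa|aa
A/II-1 ? I-1×I-2: AA|Aa|aa
A/II-2 ? ·: AA|Aa|aa
A/II-3 aff I-1×I-2: aa
A/II-4 un I-1×I-2: AA|Aa
A/III-1 un II-1×II-2: AA|Aa
A/III-2 un II-1×II-2: AA|Aa
⇒ A over [I-1,I-2,II-1,II-2,II-3,II-4,III-1,III-2]: 56 consistent
U/I-1 un ·: UU|Uu
U/I-2 ? ·: UU|Uu|uu
U/II-1 ? I-1×I-2: Uu|uu
U/II-2 aff ·: uu
U/II-3 ? I-1×I-2: UU|Uu|uu
U/II-4 ? I-1×I-2: UU|Uu|uu
U/III-1 aff II-1×II-2: uu
U/III-2 aff II-1×II-2: uu
⇒ U over [I-1,I-2,II-1,II-2,II-3,II-4,III-1,III-2]: 35 consistent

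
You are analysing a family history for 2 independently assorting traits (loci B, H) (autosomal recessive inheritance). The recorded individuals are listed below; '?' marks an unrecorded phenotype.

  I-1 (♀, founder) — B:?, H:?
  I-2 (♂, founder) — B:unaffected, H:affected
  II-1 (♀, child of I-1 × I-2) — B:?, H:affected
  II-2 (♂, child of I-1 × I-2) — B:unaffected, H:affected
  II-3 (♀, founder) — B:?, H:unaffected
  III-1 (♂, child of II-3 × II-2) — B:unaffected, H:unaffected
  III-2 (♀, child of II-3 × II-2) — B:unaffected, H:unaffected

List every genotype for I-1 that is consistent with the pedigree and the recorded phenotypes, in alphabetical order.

I-1 ∈ {BB Hh, BB hh, Bb Hh, Bb hh, bb Hh, bb hh}

B/I-1 ? ·: BB|Bb|bb
B/I-2 un ·: BB|Bb
B/II-1 ? I-1×I-2: BB|Bb|bb
B/II-2 un I-1×I-2: BB|Bb
B/II-3 ? ·: BB|Bb|bb
B/III-1 un II-3×II-2: BB|Bb
B/III-2 un II-3×II-2: BB|Bb
⇒ B over [I-1,I-2,II-1,II-2,II-3,III-1,III-2]: 138 consistent
H/I-1 ? ·: Hh|hh
H/I-2 aff ·: hh
H/II-1 aff I-1×I-2: hh
H/II-2 aff I-1×I-2: hh
H/II-3 un ·: HH|Hh
H/III-1 un II-3×II-2: Hh
H/III-2 un II-3×II-2: Hh
⇒ H over [I-1,I-2,II-1,II-2,II-3,III-1,III-2]: 4 consistent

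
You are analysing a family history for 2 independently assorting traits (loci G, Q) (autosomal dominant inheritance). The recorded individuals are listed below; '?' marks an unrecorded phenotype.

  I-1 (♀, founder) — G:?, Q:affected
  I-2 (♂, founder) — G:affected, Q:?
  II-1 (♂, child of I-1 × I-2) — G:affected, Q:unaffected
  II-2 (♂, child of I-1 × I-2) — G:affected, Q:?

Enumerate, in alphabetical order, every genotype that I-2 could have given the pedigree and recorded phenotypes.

I-2 ∈ {GG Qq, GG qq, Gg Qq, Gg qq}

G/I-1 ? ·: gg|Gg|GG
G/I-2 aff ·: Gg|GG
G/II-1 aff I-1×I-2: Gg|GG
G/II-2 aff I-1×I-2: Gg|GG
⇒ G over [I-1,I-2,II-1,II-2]: 15 consistent
Q/I-1 aff ·: Qq
Q/I-2 ? ·: qq|Qq
Q/II-1 un I-1×I-2: qq
Q/II-2 ? I-1×I-2: qq|Qq|QQ
⇒ Q over [I-1,I-2,II-1,II-2]: 5 consistent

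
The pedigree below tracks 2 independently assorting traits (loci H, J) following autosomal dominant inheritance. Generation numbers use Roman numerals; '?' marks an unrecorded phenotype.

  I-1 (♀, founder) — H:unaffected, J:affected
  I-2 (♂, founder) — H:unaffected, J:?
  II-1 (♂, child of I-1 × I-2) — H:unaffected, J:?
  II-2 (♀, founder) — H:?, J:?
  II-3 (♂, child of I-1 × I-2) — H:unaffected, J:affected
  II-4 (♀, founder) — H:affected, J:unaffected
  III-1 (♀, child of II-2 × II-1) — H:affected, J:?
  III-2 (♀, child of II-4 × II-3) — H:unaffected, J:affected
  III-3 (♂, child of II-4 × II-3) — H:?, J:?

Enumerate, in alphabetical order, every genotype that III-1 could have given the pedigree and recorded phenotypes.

H/I-1 un ·: hh
H/I-2 un ·: hh
H/II-1 un I-1×I-2: hh
H/II-2 ? ·: Hh|HH
H/II-3 un I-1×I-2: hh
H/II-4 aff ·: Hh
H/III-1 aff II-2×II-1: Hh
H/III-2 un II-4×II-3: hh
H/III-3 ? II-4×II-3: hh|Hh
⇒ H over [I-1,I-2,II-1,II-2,II-3,II-4,III-1,III-2,III-3]: 4 consistent
J/I-1 aff ·: Jj|JJ
J/I-2 ? ·: jj|Jj|JJ
J/II-1 ? I-1×I-2: jj|Jj|JJ
J/II-2 ? ·: jj|Jj|JJ
J/II-3 aff I-1×I-2: Jj|JJ
J/II-4 un ·: jj
J/III-1 ? II-2×II-1: jj|Jj|JJ
J/III-2 aff II-4×II-3: Jj
J/III-3 ? II-4×II-3: jj|Jj
⇒ J over [I-1,I-2,II-1,II-2,II-3,II-4,III-1,III-2,III-3]: 151 consistent

III-1 ∈ {Hh JJ, Hh Jj, Hh jj}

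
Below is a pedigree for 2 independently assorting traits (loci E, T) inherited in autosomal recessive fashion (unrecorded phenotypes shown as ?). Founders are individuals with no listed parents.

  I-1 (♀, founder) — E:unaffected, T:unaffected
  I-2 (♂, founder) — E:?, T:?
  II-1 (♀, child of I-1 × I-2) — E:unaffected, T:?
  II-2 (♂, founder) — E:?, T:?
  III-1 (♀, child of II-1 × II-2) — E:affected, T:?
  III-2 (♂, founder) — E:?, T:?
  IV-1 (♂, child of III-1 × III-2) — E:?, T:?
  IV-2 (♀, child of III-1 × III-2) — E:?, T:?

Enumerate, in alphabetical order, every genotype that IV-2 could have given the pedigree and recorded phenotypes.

IV-2 ∈ {Ee TT, Ee Tt, Ee tt, ee TT, ee Tt, ee tt}

E/I-1 un ·: EE|Ee
E/I-2 ? ·: EE|Ee|ee
E/II-1 un I-1×I-2: Ee
E/II-2 ? ·: Ee|ee
E/III-1 aff II-1×II-2: ee
E/III-2 ? ·: EE|Ee|ee
E/IV-1 ? III-1×III-2: Ee|ee
E/IV-2 ? III-1×III-2: Ee|ee
⇒ E over [I-1,I-2,II-1,II-2,III-1,III-2,IV-1,IV-2]: 60 consistent
T/I-1 un ·: TT|Tt
T/I-2 ? ·: TT|Tt|tt
T/II-1 ? I-1×I-2: TT|Tt|tt
T/II-2 ? ·: TT|Tt|tt
T/III-1 ? II-1×II-2: TT|Tt|tt
T/III-2 ? ·: TT|Tt|tt
T/IV-1 ? III-1×III-2: TT|Tt|tt
T/IV-2 ? III-1×III-2: TT|Tt|tt
⇒ T over [I-1,I-2,II-1,II-2,III-1,III-2,IV-1,IV-2]: 651 consistent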